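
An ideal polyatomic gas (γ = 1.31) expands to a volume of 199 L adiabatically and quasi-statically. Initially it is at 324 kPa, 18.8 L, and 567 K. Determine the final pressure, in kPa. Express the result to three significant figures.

Adiabatic: P₁V₁^γ = P₂V₂^γ ⇒ P₂ = P₁ (V₁/V₂)^γ.
P₂ = 324 × (18.8/199)^(1.31) = 14.73 kPa.

P₂ ≈ 14.7 kPa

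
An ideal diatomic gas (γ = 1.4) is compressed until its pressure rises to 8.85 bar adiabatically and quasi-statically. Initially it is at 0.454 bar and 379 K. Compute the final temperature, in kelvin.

T₂ ≈ 885 K

Adiabatic: T₂/T₁ = (P₂/P₁)^((γ−1)/γ).
T₂ = 379 × (8.85/0.454)^(0.286) = 885.5 K.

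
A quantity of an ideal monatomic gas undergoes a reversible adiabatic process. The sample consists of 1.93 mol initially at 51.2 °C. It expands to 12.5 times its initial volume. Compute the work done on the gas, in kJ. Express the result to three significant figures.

W ≈ -6.36 kJ

For a reversible adiabat TV^(γ−1) is constant, so T₂ = T₁ (V₁/V₂)^(γ−1).
γ = 5/3 for a monatomic ideal gas, so γ−1 = 2/3.
T₁ = 51.2 °C = 324.3 K.
T₂ = 324.3 × (1/12.5)^(2/3) = 60.22 K.
Q = 0, so ΔU = W_on_gas = nCᵥΔT with Cᵥ = R/(γ−1) = 12.47 J/(mol·K).
ΔU = 1.93 × 12.47 × (60.22 − 324.3) = -6357 J.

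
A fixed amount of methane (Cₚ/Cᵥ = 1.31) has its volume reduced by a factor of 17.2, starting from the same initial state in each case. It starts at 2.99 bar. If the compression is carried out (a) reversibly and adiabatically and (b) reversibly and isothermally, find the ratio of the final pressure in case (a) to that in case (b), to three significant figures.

Isothermal: P_b = P₁(V₁/V₂) = 2.99×17.2.
Adiabatic: P_a = P₁(V₁/V₂)^γ = 2.99×17.2^(1.31).
P_a/P_b = (V₁/V₂)^(γ−1) = 17.2^(0.31) = 2.416.

P_adiabatic / P_isothermal ≈ 2.42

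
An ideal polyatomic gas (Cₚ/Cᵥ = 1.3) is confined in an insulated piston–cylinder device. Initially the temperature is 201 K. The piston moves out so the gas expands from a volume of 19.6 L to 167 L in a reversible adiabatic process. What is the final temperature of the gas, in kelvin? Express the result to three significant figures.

T₂ ≈ 106 K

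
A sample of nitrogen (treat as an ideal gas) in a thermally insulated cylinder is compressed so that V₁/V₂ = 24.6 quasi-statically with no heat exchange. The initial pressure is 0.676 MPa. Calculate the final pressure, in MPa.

P₂ ≈ 59.9 MPa

Since PV^γ is constant along a reversible adiabat, P₂ = P₁ (V₁/V₂)^γ.
For a diatomic ideal gas γ = 7/5.
P₂ = 0.676 × 24.6^(7/5) = 59.88 MPa.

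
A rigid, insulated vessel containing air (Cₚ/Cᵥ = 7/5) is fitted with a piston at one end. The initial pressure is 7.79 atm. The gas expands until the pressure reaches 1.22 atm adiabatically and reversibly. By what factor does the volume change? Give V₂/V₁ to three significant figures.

From PV^γ = const, V₂/V₁ = (P₁/P₂)^(1/γ).
V₂/V₁ = (7.79/1.22)^(5/7) = 3.759.

V₂/V₁ ≈ 3.76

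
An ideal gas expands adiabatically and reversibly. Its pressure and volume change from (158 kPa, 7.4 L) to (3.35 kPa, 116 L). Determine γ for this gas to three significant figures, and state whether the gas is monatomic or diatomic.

PV^γ = const ⇒ γ = ln(P₂/P₁) / ln(V₁/V₂).
γ = ln(3.35/158) / ln(7.4/116) = 1.4.
γ ≈ 1.40 is close to 7/5, so the gas is diatomic.

γ ≈ 1.40; diatomic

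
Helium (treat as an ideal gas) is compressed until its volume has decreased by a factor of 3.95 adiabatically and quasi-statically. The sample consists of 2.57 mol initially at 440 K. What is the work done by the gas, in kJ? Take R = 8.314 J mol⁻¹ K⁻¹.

W ≈ -21.1 kJ

For a reversible adiabat TV^(γ−1) is constant, so T₂ = T₁ (V₁/V₂)^(γ−1).
γ = 5/3 for a monatomic ideal gas, so γ−1 = 2/3.
T₂ = 440 × 3.95^(2/3) = 1099 K.
Q = 0, so ΔU = W_on_gas = nCᵥΔT with Cᵥ = R/(γ−1) = 12.47 J/(mol·K).
ΔU = 2.57 × 12.47 × (1099 − 440) = 21140 J.
Work done by the gas = −ΔU = -21140 J.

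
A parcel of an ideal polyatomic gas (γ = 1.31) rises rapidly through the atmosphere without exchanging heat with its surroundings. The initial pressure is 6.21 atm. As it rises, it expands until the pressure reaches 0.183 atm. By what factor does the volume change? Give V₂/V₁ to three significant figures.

V₂/V₁ ≈ 14.7

From PV^γ = const, V₂/V₁ = (P₁/P₂)^(1/γ).
V₂/V₁ = (6.21/0.183)^(0.763) = 14.74.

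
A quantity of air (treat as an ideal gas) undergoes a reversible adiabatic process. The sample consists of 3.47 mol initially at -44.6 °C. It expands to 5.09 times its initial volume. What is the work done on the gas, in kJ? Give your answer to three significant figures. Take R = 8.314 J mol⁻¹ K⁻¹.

W ≈ -7.89 kJ

Adiabatic: T₁V₁^(γ−1) = T₂V₂^(γ−1) ⇒ T₂ = T₁ (V₁/V₂)^(γ−1).
γ = 7/5 for a diatomic ideal gas, so γ−1 = 2/5.
T₁ = -44.6 °C = 228.5 K.
T₂ = 228.5 × (1/5.09)^(2/5) = 119.2 K.
Q = 0, so ΔU = W_on_gas = nCᵥΔT with Cᵥ = R/(γ−1) = 20.79 J/(mol·K).
ΔU = 3.47 × 20.79 × (119.2 − 228.5) = -7886 J.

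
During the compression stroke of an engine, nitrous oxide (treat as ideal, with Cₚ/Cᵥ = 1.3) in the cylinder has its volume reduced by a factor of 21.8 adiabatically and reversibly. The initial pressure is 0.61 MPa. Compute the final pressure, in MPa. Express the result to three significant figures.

P₂ ≈ 33.5 MPa

Since PV^γ is constant along a reversible adiabat, P₂ = P₁ (V₁/V₂)^γ.
P₂ = 0.61 × 21.8^(1.3) = 33.52 MPa.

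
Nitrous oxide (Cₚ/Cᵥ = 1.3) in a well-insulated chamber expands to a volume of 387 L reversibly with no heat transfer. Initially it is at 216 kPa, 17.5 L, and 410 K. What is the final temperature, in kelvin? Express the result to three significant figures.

For a reversible adiabat TV^(γ−1) is constant, so T₂ = T₁ (V₁/V₂)^(γ−1).
T₂ = 410 × (17.5/387)^(0.3) = 162 K.

T₂ ≈ 162 K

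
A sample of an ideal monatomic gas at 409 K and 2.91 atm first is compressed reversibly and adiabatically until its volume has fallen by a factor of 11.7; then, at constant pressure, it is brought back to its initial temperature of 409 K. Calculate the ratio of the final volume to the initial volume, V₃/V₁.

For a monatomic ideal gas γ = 5/3.
Adiabatic step: V₂/V₁ = 0.08547; T₂ = T₁·11.7^(2/3) = 2108 K.
Isobaric step: V₃/V₂ = T₃/T₂ = 409/2108.
V₃/V₁ = (V₂/V₁)(V₃/V₂) = 0.08547 × (409/2108) = 0.01658.

V₃/V₁ ≈ 0.0166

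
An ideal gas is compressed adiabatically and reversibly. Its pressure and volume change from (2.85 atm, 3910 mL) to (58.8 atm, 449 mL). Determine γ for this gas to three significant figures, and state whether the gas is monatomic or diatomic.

PV^γ = const ⇒ γ = ln(P₂/P₁) / ln(V₁/V₂).
γ = ln(58.8/2.85) / ln(3910/449) = 1.399.
γ ≈ 1.40 is close to 7/5, so the gas is diatomic.

γ ≈ 1.40; diatomic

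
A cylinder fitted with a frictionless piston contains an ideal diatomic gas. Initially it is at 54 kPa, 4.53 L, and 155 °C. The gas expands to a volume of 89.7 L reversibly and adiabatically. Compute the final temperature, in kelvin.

Adiabatic: T₁V₁^(γ−1) = T₂V₂^(γ−1) ⇒ T₂ = T₁ (V₁/V₂)^(γ−1).
γ = 7/5 for a diatomic ideal gas.
T₁ = 155 °C = 428.1 K.
T₂ = 428.1 × (4.53/89.7)^(2/5) = 129.7 K.

T₂ ≈ 130 K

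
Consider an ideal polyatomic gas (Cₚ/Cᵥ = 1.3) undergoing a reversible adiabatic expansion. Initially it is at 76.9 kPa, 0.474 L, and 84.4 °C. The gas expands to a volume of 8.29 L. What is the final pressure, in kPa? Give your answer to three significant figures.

P₂ ≈ 1.86 kPa

Adiabatic: P₁V₁^γ = P₂V₂^γ ⇒ P₂ = P₁ (V₁/V₂)^γ.
P₂ = 76.9 × (0.474/8.29)^(1.3) = 1.863 kPa.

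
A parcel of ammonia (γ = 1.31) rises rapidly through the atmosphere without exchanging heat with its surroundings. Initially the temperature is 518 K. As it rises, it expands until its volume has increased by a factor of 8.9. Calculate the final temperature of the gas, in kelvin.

Adiabatic: T₁V₁^(γ−1) = T₂V₂^(γ−1) ⇒ T₂ = T₁ (V₁/V₂)^(γ−1).
T₂ = 518 × (1/8.9)^(0.31) = 263 K.

T₂ ≈ 263 K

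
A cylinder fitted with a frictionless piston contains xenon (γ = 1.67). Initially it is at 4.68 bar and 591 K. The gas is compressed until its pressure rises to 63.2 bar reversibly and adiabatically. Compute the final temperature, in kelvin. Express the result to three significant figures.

T₂ ≈ 1680 K

Along an adiabat T P^((1−γ)/γ) is constant, so T₂ = T₁ (P₂/P₁)^((γ−1)/γ).
T₂ = 591 × (63.2/4.68)^(0.401) = 1679 K.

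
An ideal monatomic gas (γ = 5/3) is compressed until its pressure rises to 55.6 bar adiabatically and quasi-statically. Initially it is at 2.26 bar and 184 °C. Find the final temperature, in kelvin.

T₂ ≈ 1650 K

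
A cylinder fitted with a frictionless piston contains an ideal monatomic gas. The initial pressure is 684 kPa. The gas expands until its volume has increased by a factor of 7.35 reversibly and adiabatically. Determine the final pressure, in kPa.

P₂ ≈ 24.6 kPa

Since PV^γ is constant along a reversible adiabat, P₂ = P₁ (V₁/V₂)^γ.
For a monatomic ideal gas γ = 5/3.
P₂ = 684 × (1/7.35)^(5/3) = 24.62 kPa.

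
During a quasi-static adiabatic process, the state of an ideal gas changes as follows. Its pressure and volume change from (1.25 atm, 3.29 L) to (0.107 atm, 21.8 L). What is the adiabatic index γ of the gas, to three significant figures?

γ ≈ 1.30

PV^γ = const ⇒ γ = ln(P₂/P₁) / ln(V₁/V₂).
γ = ln(0.107/1.25) / ln(3.29/21.8) = 1.3.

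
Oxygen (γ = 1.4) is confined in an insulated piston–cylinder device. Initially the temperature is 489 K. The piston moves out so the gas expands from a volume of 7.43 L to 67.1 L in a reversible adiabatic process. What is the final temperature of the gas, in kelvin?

T₂ ≈ 203 K

For a reversible adiabat TV^(γ−1) is constant, so T₂ = T₁ (V₁/V₂)^(γ−1).
T₂ = 489 × (7.43/67.1)^(0.4) = 202.8 K.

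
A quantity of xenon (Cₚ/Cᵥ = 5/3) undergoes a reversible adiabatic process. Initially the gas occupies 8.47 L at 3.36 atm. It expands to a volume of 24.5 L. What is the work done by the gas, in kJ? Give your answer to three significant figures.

W ≈ 2.19 kJ

P₂ = P₁(V₁/V₂)^γ = 3.36×(8.47/24.5)^(5/3) = 0.5722 atm.
For a reversible adiabat, W_by_gas = (P₁V₁ − P₂V₂)/(γ−1).
W_by = (340500×0.00847 − 57980×0.0245) / (2/3) = 2195 J.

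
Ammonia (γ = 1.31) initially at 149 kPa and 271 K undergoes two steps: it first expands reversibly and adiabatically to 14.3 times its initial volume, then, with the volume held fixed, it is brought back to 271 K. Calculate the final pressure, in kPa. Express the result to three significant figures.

P₃ ≈ 10.4 kPa

Adiabatic step (PV^γ = const): P₂ = 149×(1/14.3)^(1.31) = 4.568 kPa; T₂ = 271×(1/14.3)^(0.31) = 118.8 K.
Isochoric: P₃ = P₂(T₃/T₂) = 4.568 × (271/118.8) = 10.42 kPa.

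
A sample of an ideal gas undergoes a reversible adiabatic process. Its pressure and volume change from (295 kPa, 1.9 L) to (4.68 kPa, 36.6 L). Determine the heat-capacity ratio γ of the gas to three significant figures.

PV^γ = const ⇒ γ = ln(P₂/P₁) / ln(V₁/V₂).
γ = ln(4.68/295) / ln(1.9/36.6) = 1.401.

γ ≈ 1.40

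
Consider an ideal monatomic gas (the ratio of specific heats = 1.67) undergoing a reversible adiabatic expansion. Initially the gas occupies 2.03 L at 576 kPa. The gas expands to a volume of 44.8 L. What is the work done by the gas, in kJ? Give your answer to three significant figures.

W ≈ 1.53 kJ

P₂ = P₁(V₁/V₂)^γ = 576×(2.03/44.8)^(1.67) = 3.283 kPa.
For a reversible adiabat, W_by_gas = (P₁V₁ − P₂V₂)/(γ−1).
W_by = (576000×0.00203 − 3283×0.0448) / (0.67) = 1526 J.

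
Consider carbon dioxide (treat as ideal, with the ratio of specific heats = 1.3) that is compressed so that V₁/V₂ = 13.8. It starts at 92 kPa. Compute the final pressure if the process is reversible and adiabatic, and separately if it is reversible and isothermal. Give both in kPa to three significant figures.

adiabatic: 2790 kPa; isothermal: 1270 kPa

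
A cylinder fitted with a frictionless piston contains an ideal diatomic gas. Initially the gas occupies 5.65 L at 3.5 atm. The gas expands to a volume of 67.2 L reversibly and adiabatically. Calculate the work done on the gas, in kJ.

W ≈ -3.15 kJ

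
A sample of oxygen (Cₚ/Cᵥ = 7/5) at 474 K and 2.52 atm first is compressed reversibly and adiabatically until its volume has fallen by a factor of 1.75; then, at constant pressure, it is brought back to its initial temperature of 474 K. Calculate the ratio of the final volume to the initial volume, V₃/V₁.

V₃/V₁ ≈ 0.457

Adiabatic step: V₂/V₁ = 0.5714; T₂ = T₁·1.75^(2/5) = 592.9 K.
Isobaric step: V₃/V₂ = T₃/T₂ = 474/592.9.
V₃/V₁ = (V₂/V₁)(V₃/V₂) = 0.5714 × (474/592.9) = 0.4568.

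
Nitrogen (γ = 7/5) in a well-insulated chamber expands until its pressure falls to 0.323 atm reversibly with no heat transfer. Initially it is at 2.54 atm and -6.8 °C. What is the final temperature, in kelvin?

Adiabatic: T₂/T₁ = (P₂/P₁)^((γ−1)/γ).
T₁ = -6.8 °C = 266.3 K.
T₂ = 266.3 × (0.323/2.54)^(2/7) = 147.8 K.

T₂ ≈ 148 K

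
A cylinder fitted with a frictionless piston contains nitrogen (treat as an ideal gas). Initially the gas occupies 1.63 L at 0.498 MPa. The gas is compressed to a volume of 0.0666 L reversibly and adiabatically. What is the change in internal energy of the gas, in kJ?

γ = 7/5 for a diatomic ideal gas.
P₂ = P₁(V₁/V₂)^γ = 0.498×(1.63/0.0666)^(7/5) = 43.8 MPa.
For a reversible adiabat, W_by_gas = (P₁V₁ − P₂V₂)/(γ−1).
W_by = (498000×0.00163 − 4.38×10^7×6.66×10^-5) / (2/5) = -5263 J.
Q = 0 ⇒ ΔU = −W_by = 5263 J.

ΔU ≈ 5.26 kJ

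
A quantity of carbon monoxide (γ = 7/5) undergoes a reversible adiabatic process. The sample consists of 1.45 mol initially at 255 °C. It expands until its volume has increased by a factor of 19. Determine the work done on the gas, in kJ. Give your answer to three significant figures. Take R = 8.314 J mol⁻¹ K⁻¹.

Adiabatic: T₁V₁^(γ−1) = T₂V₂^(γ−1) ⇒ T₂ = T₁ (V₁/V₂)^(γ−1).
T₁ = 255 °C = 528.1 K.
T₂ = 528.1 × (1/19)^(2/5) = 162.7 K.
Q = 0, so ΔU = W_on_gas = nCᵥΔT with Cᵥ = R/(γ−1) = 20.79 J/(mol·K).
ΔU = 1.45 × 20.79 × (162.7 − 528.1) = -11020 J.

W ≈ -11.0 kJ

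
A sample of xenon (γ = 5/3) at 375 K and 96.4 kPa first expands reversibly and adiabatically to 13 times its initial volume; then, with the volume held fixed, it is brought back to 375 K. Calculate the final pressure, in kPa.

Adiabatic step (PV^γ = const): P₂ = 96.4×(1/13)^(5/3) = 1.341 kPa; T₂ = 375×(1/13)^(2/3) = 67.83 K.
Isochoric: P₃ = P₂(T₃/T₂) = 1.341 × (375/67.83) = 7.415 kPa.

P₃ ≈ 7.42 kPa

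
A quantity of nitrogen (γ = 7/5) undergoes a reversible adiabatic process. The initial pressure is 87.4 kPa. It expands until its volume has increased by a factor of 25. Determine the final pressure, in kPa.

Adiabatic: P₁V₁^γ = P₂V₂^γ ⇒ P₂ = P₁ (V₁/V₂)^γ.
P₂ = 87.4 × (1/25)^(7/5) = 0.9647 kPa.

P₂ ≈ 0.965 kPa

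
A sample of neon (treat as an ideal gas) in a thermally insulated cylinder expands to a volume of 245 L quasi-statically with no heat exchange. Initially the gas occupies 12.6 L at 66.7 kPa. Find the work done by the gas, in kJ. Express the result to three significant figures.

W ≈ 1.09 kJ

γ = 5/3 for a monatomic ideal gas.
P₂ = P₁(V₁/V₂)^γ = 66.7×(12.6/245)^(5/3) = 0.4744 kPa.
For a reversible adiabat, W_by_gas = (P₁V₁ − P₂V₂)/(γ−1).
W_by = (66700×0.0126 − 474.4×0.245) / (2/3) = 1086 J.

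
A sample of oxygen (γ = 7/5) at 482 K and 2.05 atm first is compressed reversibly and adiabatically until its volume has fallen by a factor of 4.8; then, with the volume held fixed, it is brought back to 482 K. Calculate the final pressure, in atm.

P₃ ≈ 9.84 atm

Adiabatic step (PV^γ = const): P₂ = 2.05×4.8^(7/5) = 18.43 atm; T₂ = 482×4.8^(2/5) = 902.7 K.
Isochoric: P₃ = P₂(T₃/T₂) = 18.43 × (482/902.7) = 9.84 atm.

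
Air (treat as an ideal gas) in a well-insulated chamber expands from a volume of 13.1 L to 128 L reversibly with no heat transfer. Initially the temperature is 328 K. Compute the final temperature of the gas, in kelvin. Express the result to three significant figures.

For a reversible adiabat TV^(γ−1) is constant, so T₂ = T₁ (V₁/V₂)^(γ−1).
For a diatomic ideal gas γ = 7/5, so γ−1 = 2/5.
T₂ = 328 × (13.1/128)^(2/5) = 131.8 K.

T₂ ≈ 132 K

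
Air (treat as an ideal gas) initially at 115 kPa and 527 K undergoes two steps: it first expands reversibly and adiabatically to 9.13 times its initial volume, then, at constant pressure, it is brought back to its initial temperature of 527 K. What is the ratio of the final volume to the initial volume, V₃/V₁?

V₃/V₁ ≈ 22.1

For a diatomic ideal gas γ = 7/5.
Adiabatic step: V₂/V₁ = 9.13; T₂ = T₁·(1/9.13)^(2/5) = 217.6 K.
Isobaric step: V₃/V₂ = T₃/T₂ = 527/217.6.
V₃/V₁ = (V₂/V₁)(V₃/V₂) = 9.13 × (527/217.6) = 22.11.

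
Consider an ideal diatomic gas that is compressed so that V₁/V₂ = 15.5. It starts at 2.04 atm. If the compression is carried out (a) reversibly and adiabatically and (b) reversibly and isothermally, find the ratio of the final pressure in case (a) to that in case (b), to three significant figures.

For a diatomic ideal gas γ = 7/5.
Isothermal: P_b = P₁(V₁/V₂) = 2.04×15.5.
Adiabatic: P_a = P₁(V₁/V₂)^γ = 2.04×15.5^(7/5).
P_a/P_b = (V₁/V₂)^(γ−1) = 15.5^(2/5) = 2.993.

P_adiabatic / P_isothermal ≈ 2.99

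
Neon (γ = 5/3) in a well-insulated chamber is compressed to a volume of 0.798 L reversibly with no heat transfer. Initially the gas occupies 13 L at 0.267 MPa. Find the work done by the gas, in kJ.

W ≈ -28.3 kJ

P₂ = P₁(V₁/V₂)^γ = 0.267×(13/0.798)^(5/3) = 27.95 MPa.
For a reversible adiabat, W_by_gas = (P₁V₁ − P₂V₂)/(γ−1).
W_by = (267000×0.013 − 2.795×10^7×0.000798) / (2/3) = -28250 J.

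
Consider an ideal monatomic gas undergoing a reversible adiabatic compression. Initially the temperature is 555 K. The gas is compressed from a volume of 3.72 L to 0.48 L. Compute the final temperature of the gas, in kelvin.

For a reversible adiabat TV^(γ−1) is constant, so T₂ = T₁ (V₁/V₂)^(γ−1).
For a monatomic ideal gas γ = 5/3, so γ−1 = 2/3.
T₂ = 555 × (3.72/0.48)^(2/3) = 2174 K.

T₂ ≈ 2170 K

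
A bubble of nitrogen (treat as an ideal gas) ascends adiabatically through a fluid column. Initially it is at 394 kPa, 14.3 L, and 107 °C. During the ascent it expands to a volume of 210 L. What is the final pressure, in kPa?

P₂ ≈ 9.16 kPa

Since PV^γ is constant along a reversible adiabat, P₂ = P₁ (V₁/V₂)^γ.
γ = 7/5 for a diatomic ideal gas.
P₂ = 394 × (14.3/210)^(7/5) = 9.159 kPa.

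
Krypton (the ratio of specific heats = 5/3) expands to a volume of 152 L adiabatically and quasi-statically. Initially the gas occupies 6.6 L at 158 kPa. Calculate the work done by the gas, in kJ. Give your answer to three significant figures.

W ≈ 1.37 kJ

P₂ = P₁(V₁/V₂)^γ = 158×(6.6/152)^(5/3) = 0.8475 kPa.
For a reversible adiabat, W_by_gas = (P₁V₁ − P₂V₂)/(γ−1).
W_by = (158000×0.0066 − 847.5×0.152) / (2/3) = 1371 J.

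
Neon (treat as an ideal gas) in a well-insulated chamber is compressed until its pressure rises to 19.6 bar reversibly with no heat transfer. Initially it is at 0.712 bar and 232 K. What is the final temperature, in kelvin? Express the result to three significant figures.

Adiabatic: T₂/T₁ = (P₂/P₁)^((γ−1)/γ).
For a monatomic ideal gas γ = 5/3, so (γ−1)/γ = 2/5.
T₂ = 232 × (19.6/0.712)^(2/5) = 873.8 K.

T₂ ≈ 874 K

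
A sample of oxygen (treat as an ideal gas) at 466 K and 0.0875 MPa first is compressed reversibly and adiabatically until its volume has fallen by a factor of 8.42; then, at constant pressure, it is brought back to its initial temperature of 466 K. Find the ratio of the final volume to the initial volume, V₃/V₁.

V₃/V₁ ≈ 0.0506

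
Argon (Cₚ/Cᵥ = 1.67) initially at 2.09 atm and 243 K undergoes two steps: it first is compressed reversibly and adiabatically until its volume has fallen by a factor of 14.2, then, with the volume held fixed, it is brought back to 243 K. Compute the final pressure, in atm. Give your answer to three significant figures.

P₃ ≈ 29.7 atm

Adiabatic step (PV^γ = const): P₂ = 2.09×14.2^(1.67) = 175.6 atm; T₂ = 243×14.2^(0.67) = 1438 K.
Isochoric: P₃ = P₂(T₃/T₂) = 175.6 × (243/1438) = 29.68 atm.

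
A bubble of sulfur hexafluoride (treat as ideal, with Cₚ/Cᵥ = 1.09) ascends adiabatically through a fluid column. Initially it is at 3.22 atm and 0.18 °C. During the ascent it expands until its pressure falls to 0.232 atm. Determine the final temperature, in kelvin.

T₂ ≈ 220 K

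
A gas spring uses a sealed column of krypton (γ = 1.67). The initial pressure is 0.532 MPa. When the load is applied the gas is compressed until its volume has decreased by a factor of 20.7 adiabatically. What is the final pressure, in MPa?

Since PV^γ is constant along a reversible adiabat, P₂ = P₁ (V₁/V₂)^γ.
P₂ = 0.532 × 20.7^(1.67) = 83.87 MPa.

P₂ ≈ 83.9 MPa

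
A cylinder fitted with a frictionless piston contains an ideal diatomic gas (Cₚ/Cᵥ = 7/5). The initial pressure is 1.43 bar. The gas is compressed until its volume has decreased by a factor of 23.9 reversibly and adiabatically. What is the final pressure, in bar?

Adiabatic: P₁V₁^γ = P₂V₂^γ ⇒ P₂ = P₁ (V₁/V₂)^γ.
P₂ = 1.43 × 23.9^(7/5) = 121.6 bar.

P₂ ≈ 122 bar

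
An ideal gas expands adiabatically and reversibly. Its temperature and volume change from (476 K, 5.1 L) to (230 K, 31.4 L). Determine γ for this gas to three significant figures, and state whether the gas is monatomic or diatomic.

γ ≈ 1.40; diatomic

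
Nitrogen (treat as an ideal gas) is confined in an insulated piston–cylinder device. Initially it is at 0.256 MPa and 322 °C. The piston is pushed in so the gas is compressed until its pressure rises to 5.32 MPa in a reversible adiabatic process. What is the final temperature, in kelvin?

Along an adiabat T P^((1−γ)/γ) is constant, so T₂ = T₁ (P₂/P₁)^((γ−1)/γ).
For a diatomic ideal gas γ = 7/5, so (γ−1)/γ = 2/7.
T₁ = 322 °C = 595.1 K.
T₂ = 595.1 × (5.32/0.256)^(2/7) = 1416 K.

T₂ ≈ 1420 K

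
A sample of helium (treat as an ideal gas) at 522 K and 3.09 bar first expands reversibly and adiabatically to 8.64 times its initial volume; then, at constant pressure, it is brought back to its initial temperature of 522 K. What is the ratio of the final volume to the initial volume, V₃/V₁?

V₃/V₁ ≈ 36.4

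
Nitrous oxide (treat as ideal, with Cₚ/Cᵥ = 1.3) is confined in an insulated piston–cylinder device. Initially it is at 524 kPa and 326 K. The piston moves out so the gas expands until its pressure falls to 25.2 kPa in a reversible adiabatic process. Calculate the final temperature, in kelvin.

T₂ ≈ 162 K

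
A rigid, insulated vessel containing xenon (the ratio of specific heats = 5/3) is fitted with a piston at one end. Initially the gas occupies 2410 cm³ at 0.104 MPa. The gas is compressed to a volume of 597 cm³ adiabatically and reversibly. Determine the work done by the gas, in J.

P₂ = P₁(V₁/V₂)^γ = 0.104×(2410/597)^(5/3) = 1.064 MPa.
For a reversible adiabat, W_by_gas = (P₁V₁ − P₂V₂)/(γ−1).
W_by = (104000×0.00241 − 1.064×10^6×0.000597) / (2/3) = -577.2 J.

W ≈ -577 J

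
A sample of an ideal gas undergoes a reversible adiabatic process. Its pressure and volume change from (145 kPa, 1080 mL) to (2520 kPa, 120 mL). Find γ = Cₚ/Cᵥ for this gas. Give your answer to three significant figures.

γ ≈ 1.30

PV^γ = const ⇒ γ = ln(P₂/P₁) / ln(V₁/V₂).
γ = ln(2520/145) / ln(1080/120) = 1.299.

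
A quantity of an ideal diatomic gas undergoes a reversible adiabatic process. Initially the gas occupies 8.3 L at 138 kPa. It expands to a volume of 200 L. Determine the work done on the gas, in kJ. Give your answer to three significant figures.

γ = 7/5 for a diatomic ideal gas.
P₂ = P₁(V₁/V₂)^γ = 138×(8.3/200)^(7/5) = 1.604 kPa.
For a reversible adiabat, W_by_gas = (P₁V₁ − P₂V₂)/(γ−1).
W_by = (138000×0.0083 − 1604×0.2) / (2/5) = 2062 J.
W_on_gas = −W_by = -2062 J.

W ≈ -2.06 kJ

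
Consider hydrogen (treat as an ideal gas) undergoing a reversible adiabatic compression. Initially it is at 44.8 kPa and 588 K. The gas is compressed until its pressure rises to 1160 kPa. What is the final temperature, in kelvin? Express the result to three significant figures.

Along an adiabat T P^((1−γ)/γ) is constant, so T₂ = T₁ (P₂/P₁)^((γ−1)/γ).
For a diatomic ideal gas γ = 7/5, so (γ−1)/γ = 2/7.
T₂ = 588 × (1160/44.8)^(2/7) = 1490 K.

T₂ ≈ 1490 K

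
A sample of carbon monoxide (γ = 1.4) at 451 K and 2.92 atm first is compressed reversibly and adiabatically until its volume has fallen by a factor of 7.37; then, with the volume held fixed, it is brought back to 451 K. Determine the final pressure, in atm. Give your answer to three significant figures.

P₃ ≈ 21.5 atm

Adiabatic step (PV^γ = const): P₂ = 2.92×7.37^(1.4) = 47.85 atm; T₂ = 451×7.37^(0.4) = 1003 K.
Isochoric: P₃ = P₂(T₃/T₂) = 47.85 × (451/1003) = 21.52 atm.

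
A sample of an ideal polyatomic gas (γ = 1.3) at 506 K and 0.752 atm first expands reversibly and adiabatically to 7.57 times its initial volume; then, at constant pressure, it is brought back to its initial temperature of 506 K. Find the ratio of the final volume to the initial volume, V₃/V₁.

Adiabatic step: V₂/V₁ = 7.57; T₂ = T₁·(1/7.57)^(0.3) = 275.7 K.
Isobaric step: V₃/V₂ = T₃/T₂ = 506/275.7.
V₃/V₁ = (V₂/V₁)(V₃/V₂) = 7.57 × (506/275.7) = 13.89.

V₃/V₁ ≈ 13.9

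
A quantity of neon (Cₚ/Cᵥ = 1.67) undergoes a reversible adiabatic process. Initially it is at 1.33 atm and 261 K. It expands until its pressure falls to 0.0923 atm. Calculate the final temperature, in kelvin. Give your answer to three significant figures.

Adiabatic: T₂/T₁ = (P₂/P₁)^((γ−1)/γ).
T₂ = 261 × (0.0923/1.33)^(0.401) = 89.49 K.

T₂ ≈ 89.5 K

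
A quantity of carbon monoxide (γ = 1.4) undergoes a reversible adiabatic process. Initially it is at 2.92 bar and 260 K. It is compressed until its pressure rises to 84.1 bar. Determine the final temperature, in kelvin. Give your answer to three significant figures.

Along an adiabat T P^((1−γ)/γ) is constant, so T₂ = T₁ (P₂/P₁)^((γ−1)/γ).
T₂ = 260 × (84.1/2.92)^(0.286) = 679.1 K.

T₂ ≈ 679 K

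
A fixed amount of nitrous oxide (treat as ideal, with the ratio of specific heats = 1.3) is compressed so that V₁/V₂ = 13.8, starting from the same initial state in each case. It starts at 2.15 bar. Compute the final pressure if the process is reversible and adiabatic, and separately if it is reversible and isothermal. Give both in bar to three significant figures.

adiabatic: 65.2 bar; isothermal: 29.7 bar

Isothermal: P₂ = P₁(V₁/V₂) = 2.15×13.8 = 29.67 bar.
Adiabatic: P₂ = P₁(V₁/V₂)^γ = 2.15×13.8^(1.3) = 65.21 bar.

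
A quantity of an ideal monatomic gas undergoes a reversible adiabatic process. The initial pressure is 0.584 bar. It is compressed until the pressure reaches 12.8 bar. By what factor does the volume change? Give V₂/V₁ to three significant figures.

From PV^γ = const, V₂/V₁ = (P₁/P₂)^(1/γ).
For a monatomic ideal gas γ = 5/3.
V₂/V₁ = (0.584/12.8)^(3/5) = 0.1569.

V₂/V₁ ≈ 0.157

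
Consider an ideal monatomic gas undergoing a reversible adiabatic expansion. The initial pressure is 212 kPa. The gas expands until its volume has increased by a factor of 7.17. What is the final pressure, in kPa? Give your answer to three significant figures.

Adiabatic: P₁V₁^γ = P₂V₂^γ ⇒ P₂ = P₁ (V₁/V₂)^γ.
For a monatomic ideal gas γ = 5/3.
P₂ = 212 × (1/7.17)^(5/3) = 7.952 kPa.

P₂ ≈ 7.95 kPa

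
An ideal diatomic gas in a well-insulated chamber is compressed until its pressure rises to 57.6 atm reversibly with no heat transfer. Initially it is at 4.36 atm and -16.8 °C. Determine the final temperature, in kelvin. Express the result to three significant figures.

T₂ ≈ 536 K

Along an adiabat T P^((1−γ)/γ) is constant, so T₂ = T₁ (P₂/P₁)^((γ−1)/γ).
For a diatomic ideal gas γ = 7/5, so (γ−1)/γ = 2/7.
T₁ = -16.8 °C = 256.3 K.
T₂ = 256.3 × (57.6/4.36)^(2/7) = 535.9 K.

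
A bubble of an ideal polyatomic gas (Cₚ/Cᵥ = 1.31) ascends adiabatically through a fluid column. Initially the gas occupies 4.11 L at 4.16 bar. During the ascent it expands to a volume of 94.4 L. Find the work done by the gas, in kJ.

W ≈ 3.43 kJ

P₂ = P₁(V₁/V₂)^γ = 4.16×(4.11/94.4)^(1.31) = 0.06855 bar.
For a reversible adiabat, W_by_gas = (P₁V₁ − P₂V₂)/(γ−1).
W_by = (416000×0.00411 − 6855×0.0944) / (0.31) = 3428 J.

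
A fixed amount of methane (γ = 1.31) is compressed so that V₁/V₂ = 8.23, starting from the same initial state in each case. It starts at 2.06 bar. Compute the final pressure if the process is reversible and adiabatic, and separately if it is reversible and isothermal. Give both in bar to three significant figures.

adiabatic: 32.6 bar; isothermal: 17.0 bar

Isothermal: P₂ = P₁(V₁/V₂) = 2.06×8.23 = 16.95 bar.
Adiabatic: P₂ = P₁(V₁/V₂)^γ = 2.06×8.23^(1.31) = 32.59 bar.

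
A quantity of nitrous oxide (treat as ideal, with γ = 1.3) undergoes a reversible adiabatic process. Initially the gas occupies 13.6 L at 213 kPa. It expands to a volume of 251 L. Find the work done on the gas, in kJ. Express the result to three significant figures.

W ≈ -5.63 kJ

P₂ = P₁(V₁/V₂)^γ = 213×(13.6/251)^(1.3) = 4.813 kPa.
For a reversible adiabat, W_by_gas = (P₁V₁ − P₂V₂)/(γ−1).
W_by = (213000×0.0136 − 4813×0.251) / (0.3) = 5629 J.
W_on_gas = −W_by = -5629 J.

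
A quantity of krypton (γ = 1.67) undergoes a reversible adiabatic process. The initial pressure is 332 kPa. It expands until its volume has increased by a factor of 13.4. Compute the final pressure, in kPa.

Adiabatic: P₁V₁^γ = P₂V₂^γ ⇒ P₂ = P₁ (V₁/V₂)^γ.
P₂ = 332 × (1/13.4)^(1.67) = 4.354 kPa.

P₂ ≈ 4.35 kPa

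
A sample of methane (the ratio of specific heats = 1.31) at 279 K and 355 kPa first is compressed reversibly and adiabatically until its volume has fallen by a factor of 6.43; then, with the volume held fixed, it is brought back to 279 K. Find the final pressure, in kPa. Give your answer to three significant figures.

Adiabatic step (PV^γ = const): P₂ = 355×6.43^(1.31) = 4064 kPa; T₂ = 279×6.43^(0.31) = 496.8 K.
Isochoric: P₃ = P₂(T₃/T₂) = 4064 × (279/496.8) = 2283 kPa.

P₃ ≈ 2280 kPa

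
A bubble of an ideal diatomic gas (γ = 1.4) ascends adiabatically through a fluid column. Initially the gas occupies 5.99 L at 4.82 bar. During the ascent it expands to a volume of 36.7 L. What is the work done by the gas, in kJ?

W ≈ 3.72 kJ

P₂ = P₁(V₁/V₂)^γ = 4.82×(5.99/36.7)^(1.4) = 0.381 bar.
For a reversible adiabat, W_by_gas = (P₁V₁ − P₂V₂)/(γ−1).
W_by = (482000×0.00599 − 38100×0.0367) / (0.4) = 3722 J.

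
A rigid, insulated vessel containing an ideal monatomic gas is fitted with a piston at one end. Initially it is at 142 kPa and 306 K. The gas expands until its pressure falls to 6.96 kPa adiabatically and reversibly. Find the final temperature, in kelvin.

Along an adiabat T P^((1−γ)/γ) is constant, so T₂ = T₁ (P₂/P₁)^((γ−1)/γ).
For a monatomic ideal gas γ = 5/3, so (γ−1)/γ = 2/5.
T₂ = 306 × (6.96/142)^(2/5) = 91.59 K.

T₂ ≈ 91.6 K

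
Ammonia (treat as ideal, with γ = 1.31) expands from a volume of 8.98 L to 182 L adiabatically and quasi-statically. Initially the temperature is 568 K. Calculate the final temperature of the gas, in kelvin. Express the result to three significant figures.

For a reversible adiabat TV^(γ−1) is constant, so T₂ = T₁ (V₁/V₂)^(γ−1).
T₂ = 568 × (8.98/182)^(0.31) = 223.5 K.

T₂ ≈ 223 K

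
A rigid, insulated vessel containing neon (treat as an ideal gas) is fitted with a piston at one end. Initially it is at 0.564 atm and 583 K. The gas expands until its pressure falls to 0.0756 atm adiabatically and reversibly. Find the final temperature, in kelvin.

T₂ ≈ 261 K

Along an adiabat T P^((1−γ)/γ) is constant, so T₂ = T₁ (P₂/P₁)^((γ−1)/γ).
For a monatomic ideal gas γ = 5/3, so (γ−1)/γ = 2/5.
T₂ = 583 × (0.0756/0.564)^(2/5) = 261 K.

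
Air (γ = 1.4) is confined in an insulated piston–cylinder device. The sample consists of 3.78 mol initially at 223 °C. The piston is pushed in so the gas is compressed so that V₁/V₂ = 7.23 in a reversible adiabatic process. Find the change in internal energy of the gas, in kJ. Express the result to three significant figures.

ΔU ≈ 47.0 kJ

For a reversible adiabat TV^(γ−1) is constant, so T₂ = T₁ (V₁/V₂)^(γ−1).
T₁ = 223 °C = 496.1 K.
T₂ = 496.1 × 7.23^(0.4) = 1095 K.
Q = 0, so ΔU = W_on_gas = nCᵥΔT with Cᵥ = R/(γ−1) = 20.79 J/(mol·K).
ΔU = 3.78 × 20.79 × (1095 − 496.1) = 47020 J.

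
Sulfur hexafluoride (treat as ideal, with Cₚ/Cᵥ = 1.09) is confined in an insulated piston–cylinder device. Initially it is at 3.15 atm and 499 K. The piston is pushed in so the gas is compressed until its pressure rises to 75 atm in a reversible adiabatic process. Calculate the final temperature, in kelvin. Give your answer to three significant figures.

Along an adiabat T P^((1−γ)/γ) is constant, so T₂ = T₁ (P₂/P₁)^((γ−1)/γ).
T₂ = 499 × (75/3.15)^(0.0826) = 648.3 K.

T₂ ≈ 648 K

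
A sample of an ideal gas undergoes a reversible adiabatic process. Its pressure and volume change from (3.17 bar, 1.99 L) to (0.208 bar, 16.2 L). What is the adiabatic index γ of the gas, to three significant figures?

γ ≈ 1.30

PV^γ = const ⇒ γ = ln(P₂/P₁) / ln(V₁/V₂).
γ = ln(0.208/3.17) / ln(1.99/16.2) = 1.299.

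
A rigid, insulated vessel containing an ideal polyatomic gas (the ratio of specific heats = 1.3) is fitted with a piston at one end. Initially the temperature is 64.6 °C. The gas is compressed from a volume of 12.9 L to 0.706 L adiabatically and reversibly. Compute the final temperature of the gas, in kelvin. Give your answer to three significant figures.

T₂ ≈ 807 K

Adiabatic: T₁V₁^(γ−1) = T₂V₂^(γ−1) ⇒ T₂ = T₁ (V₁/V₂)^(γ−1).
T₁ = 64.6 °C = 337.8 K.
T₂ = 337.8 × (12.9/0.706)^(0.3) = 807.5 K.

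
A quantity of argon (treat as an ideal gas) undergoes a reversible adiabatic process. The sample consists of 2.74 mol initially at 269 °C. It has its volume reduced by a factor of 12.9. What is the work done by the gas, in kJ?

W ≈ -83.4 kJ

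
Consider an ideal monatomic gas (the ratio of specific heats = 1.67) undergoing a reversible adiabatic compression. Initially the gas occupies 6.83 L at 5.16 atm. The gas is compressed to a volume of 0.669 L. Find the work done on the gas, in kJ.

P₂ = P₁(V₁/V₂)^γ = 5.16×(6.83/0.669)^(1.67) = 249.8 atm.
For a reversible adiabat, W_by_gas = (P₁V₁ − P₂V₂)/(γ−1).
W_by = (522800×0.00683 − 2.532×10^7×0.000669) / (0.67) = -19950 J.
W_on_gas = −W_by = 19950 J.

W ≈ 19.9 kJ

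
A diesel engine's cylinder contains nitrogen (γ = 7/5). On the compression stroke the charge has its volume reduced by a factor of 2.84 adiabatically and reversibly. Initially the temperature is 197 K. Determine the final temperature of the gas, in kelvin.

For a reversible adiabat TV^(γ−1) is constant, so T₂ = T₁ (V₁/V₂)^(γ−1).
T₂ = 197 × 2.84^(2/5) = 299.1 K.

T₂ ≈ 299 K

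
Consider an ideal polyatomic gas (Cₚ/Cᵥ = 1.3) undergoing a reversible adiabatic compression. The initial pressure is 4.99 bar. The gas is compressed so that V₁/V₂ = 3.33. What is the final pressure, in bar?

P₂ ≈ 23.8 bar

Since PV^γ is constant along a reversible adiabat, P₂ = P₁ (V₁/V₂)^γ.
P₂ = 4.99 × 3.33^(1.3) = 23.84 bar.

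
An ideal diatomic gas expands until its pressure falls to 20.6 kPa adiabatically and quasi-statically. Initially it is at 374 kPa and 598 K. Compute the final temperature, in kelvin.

T₂ ≈ 261 K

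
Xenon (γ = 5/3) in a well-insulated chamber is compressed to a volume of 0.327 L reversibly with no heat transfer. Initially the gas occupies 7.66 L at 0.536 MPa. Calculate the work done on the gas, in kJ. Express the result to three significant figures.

W ≈ 44.3 kJ

P₂ = P₁(V₁/V₂)^γ = 0.536×(7.66/0.327)^(5/3) = 102.8 MPa.
For a reversible adiabat, W_by_gas = (P₁V₁ − P₂V₂)/(γ−1).
W_by = (536000×0.00766 − 1.028×10^8×0.000327) / (2/3) = -44260 J.
W_on_gas = −W_by = 44260 J.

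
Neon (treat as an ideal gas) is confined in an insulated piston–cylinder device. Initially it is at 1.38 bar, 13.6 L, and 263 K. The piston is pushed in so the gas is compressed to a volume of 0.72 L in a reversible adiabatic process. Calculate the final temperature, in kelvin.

Adiabatic: T₁V₁^(γ−1) = T₂V₂^(γ−1) ⇒ T₂ = T₁ (V₁/V₂)^(γ−1).
γ = 5/3 for a monatomic ideal gas.
T₂ = 263 × (13.6/0.72)^(2/3) = 1865 K.

T₂ ≈ 1870 K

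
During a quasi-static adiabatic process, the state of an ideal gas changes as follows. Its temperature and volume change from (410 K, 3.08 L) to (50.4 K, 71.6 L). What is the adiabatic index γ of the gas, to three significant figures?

γ ≈ 1.67

TV^(γ−1) = const ⇒ γ − 1 = ln(T₂/T₁) / ln(V₁/V₂).
γ = 1 + ln(50.4/410) / ln(3.08/71.6) = 1.666.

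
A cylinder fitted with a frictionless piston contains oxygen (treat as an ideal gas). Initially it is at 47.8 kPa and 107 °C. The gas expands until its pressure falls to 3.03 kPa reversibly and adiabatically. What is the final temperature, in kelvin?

T₂ ≈ 173 K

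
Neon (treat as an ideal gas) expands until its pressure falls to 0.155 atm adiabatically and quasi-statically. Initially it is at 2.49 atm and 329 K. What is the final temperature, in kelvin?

Adiabatic: T₂/T₁ = (P₂/P₁)^((γ−1)/γ).
For a monatomic ideal gas γ = 5/3, so (γ−1)/γ = 2/5.
T₂ = 329 × (0.155/2.49)^(2/5) = 108.4 K.

T₂ ≈ 108 K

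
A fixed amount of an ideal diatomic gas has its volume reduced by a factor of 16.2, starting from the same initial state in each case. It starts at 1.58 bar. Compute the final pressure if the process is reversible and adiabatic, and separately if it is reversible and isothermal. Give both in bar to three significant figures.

adiabatic: 78.0 bar; isothermal: 25.6 bar

For a diatomic ideal gas γ = 7/5.
Isothermal: P₂ = P₁(V₁/V₂) = 1.58×16.2 = 25.6 bar.
Adiabatic: P₂ = P₁(V₁/V₂)^γ = 1.58×16.2^(7/5) = 77.98 bar.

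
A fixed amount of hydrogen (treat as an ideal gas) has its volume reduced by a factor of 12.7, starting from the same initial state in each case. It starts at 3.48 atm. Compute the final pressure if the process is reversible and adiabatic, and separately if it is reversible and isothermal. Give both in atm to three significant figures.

adiabatic: 122 atm; isothermal: 44.2 atm

For a diatomic ideal gas γ = 7/5.
Isothermal: P₂ = P₁(V₁/V₂) = 3.48×12.7 = 44.2 atm.
Adiabatic: P₂ = P₁(V₁/V₂)^γ = 3.48×12.7^(7/5) = 122.2 atm.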